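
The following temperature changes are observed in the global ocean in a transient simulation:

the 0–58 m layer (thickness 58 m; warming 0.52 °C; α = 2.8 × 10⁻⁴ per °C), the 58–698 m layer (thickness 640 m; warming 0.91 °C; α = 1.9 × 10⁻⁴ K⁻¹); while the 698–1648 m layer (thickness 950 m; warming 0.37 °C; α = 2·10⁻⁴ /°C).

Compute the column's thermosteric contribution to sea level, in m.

0–58 m: 2.8×10⁻⁴ × 58 × 0.52 = 0.0084448 m
58–698 m: 0.91 × 1.9×10⁻⁴ × 640 = 0.110656 m
950 × 0.37 × 2×10⁻⁴ = 0.07030 m
Δh = 0.0084448 + 0.110656 + 0.07030 = 0.1894008 m ≈ 0.189 m

Δh ≈ 0.189 m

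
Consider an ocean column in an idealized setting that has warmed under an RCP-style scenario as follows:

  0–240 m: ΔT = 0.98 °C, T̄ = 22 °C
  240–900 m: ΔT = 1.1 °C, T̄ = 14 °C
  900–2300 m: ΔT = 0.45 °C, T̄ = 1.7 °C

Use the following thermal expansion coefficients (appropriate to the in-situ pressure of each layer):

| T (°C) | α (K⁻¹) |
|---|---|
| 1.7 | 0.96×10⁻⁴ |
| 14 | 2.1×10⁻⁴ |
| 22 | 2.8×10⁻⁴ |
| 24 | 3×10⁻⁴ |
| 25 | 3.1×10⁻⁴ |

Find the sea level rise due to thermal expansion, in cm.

Δh ≈ 27.9 cm

Layer 1 at 22 °C → α = 2.8×10⁻⁴ K⁻¹
Layer 2 at 14 °C → α = 2.1×10⁻⁴ K⁻¹
Layer 3 at 1.7 °C → α = 0.96×10⁻⁴ K⁻¹
0.98 × 2.8×10⁻⁴ × 240 = 0.065856 m
240–900 m: 2.1×10⁻⁴ × 660 × 1.1 = 0.15246 m
Layer 3: 0.45 × 1400 × 0.96×10⁻⁴ = 0.06048 m
Δh = 0.065856 + 0.15246 + 0.06048 = 0.278796 m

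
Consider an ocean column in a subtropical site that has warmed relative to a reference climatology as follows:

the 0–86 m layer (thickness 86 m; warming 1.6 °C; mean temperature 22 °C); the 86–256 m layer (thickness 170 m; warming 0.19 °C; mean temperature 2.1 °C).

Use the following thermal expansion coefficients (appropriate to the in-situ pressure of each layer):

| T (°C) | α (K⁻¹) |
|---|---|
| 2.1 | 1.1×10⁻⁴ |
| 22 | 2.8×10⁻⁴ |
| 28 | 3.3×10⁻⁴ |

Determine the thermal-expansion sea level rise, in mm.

42.1 mm

Layer 1 at 22 °C → α = 2.8×10⁻⁴ K⁻¹
Layer 2 at 2.1 °C → α = 1.1×10⁻⁴ K⁻¹
Layer 1: 86 × 2.8×10⁻⁴ × 1.6 = 0.038528 m
1.1×10⁻⁴ × 170 × 0.19 = 0.003553 m
Δh = 0.038528 + 0.003553 = 0.042081 m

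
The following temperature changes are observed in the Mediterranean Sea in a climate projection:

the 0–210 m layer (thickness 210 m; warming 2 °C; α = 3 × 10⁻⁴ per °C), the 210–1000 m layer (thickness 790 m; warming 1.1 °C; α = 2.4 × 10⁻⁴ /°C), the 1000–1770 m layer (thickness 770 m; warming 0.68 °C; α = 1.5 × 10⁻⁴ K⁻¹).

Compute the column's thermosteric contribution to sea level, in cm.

41.3 cm

2 × 3×10⁻⁴ × 210 = 0.12600 m
Layer 2: 1.1 × 2.4×10⁻⁴ × 790 = 0.20856 m
1000–1770 m: 770 × 0.68 × 1.5×10⁻⁴ = 0.07854 m
Δh = 0.12600 + 0.20856 + 0.07854 = 0.41310 m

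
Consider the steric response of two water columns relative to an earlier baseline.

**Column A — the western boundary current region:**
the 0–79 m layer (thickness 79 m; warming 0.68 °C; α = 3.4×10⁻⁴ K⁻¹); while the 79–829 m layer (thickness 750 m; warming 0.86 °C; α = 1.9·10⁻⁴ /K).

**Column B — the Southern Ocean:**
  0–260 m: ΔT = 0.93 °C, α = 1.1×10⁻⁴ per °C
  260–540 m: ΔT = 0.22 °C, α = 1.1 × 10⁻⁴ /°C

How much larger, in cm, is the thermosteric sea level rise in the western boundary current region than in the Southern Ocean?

Δh_A − Δh_B ≈ 11 cm

A 3.4×10⁻⁴ × 0.68 × 79 = 0.0182648 m
A 79–829 m: 0.86 × 750 × 1.9×10⁻⁴ = 0.12255 m
A total: 0.1408148 m
B Layer 1: 1.1×10⁻⁴ × 260 × 0.93 = 0.026598 m
B 260–540 m: 0.22 × 280 × 1.1×10⁻⁴ = 0.006776 m
B total: 0.033374 m
Difference: 0.1408148 − 0.033374 = 0.1074408 m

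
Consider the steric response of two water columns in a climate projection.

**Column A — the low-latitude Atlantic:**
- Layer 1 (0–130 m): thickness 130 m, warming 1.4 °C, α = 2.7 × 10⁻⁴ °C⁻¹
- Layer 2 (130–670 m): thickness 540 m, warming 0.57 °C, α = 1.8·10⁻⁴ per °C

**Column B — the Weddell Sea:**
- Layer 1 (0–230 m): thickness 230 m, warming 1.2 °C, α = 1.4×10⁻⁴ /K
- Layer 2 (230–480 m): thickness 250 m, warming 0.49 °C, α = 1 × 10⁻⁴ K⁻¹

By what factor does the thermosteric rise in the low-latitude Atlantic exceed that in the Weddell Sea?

2.1

A 130 × 1.4 × 2.7×10⁻⁴ = 0.04914 m
A 540 × 0.57 × 1.8×10⁻⁴ = 0.055404 m
A total: 0.104544 m
B 1.4×10⁻⁴ × 1.2 × 230 = 0.03864 m
B 230–480 m: 250 × 0.49 × 1×10⁻⁴ = 0.01225 m
B total: 0.05089 m
Ratio: 0.104544 / 0.05089 ≈ 2.054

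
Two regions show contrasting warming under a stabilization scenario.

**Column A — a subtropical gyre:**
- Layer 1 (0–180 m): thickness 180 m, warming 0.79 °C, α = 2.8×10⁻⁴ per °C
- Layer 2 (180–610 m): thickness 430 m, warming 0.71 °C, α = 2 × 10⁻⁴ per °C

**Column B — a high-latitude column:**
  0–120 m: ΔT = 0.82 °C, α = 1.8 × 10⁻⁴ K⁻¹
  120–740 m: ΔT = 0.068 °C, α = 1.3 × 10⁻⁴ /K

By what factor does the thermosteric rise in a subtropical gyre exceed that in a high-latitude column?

A 0–180 m: 2.8×10⁻⁴ × 180 × 0.79 = 0.039816 m
A Layer 2: 0.71 × 2×10⁻⁴ × 430 = 0.06106 m
A total: 0.100876 m
B 1.8×10⁻⁴ × 120 × 0.82 = 0.017712 m
B 620 × 1.3×10⁻⁴ × 0.068 = 0.0054808 m
B total: 0.0231928 m
Ratio: 0.100876 / 0.0231928 ≈ 4.349

a factor of 4.35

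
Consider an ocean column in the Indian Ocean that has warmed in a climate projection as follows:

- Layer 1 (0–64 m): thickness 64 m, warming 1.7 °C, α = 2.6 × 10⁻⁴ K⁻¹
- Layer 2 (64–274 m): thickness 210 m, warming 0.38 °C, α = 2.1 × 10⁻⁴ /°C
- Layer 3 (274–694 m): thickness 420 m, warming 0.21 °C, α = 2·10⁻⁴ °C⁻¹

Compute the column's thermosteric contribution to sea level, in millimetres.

Δh ≈ 63 mm

0–64 m: 64 × 2.6×10⁻⁴ × 1.7 = 0.028288 m
2.1×10⁻⁴ × 0.38 × 210 = 0.016758 m
420 × 0.21 × 2×10⁻⁴ = 0.01764 m
Δh = 0.028288 + 0.016758 + 0.01764 = 0.062686 m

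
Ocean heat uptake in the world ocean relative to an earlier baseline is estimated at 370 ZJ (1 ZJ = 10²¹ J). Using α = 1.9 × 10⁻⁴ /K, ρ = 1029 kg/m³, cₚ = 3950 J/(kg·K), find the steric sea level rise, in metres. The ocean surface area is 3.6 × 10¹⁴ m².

Δh ≈ 0.048 m

Per unit area: Q = 370×10²¹ / (3.6×10¹⁴) ≈ 1.028×10⁹ J/m²
Δh = αQ/(ρcₚ) = 1.9×10⁻⁴ × 1.028×10⁹ / (1029 × 3950) ≈ 0.048055 m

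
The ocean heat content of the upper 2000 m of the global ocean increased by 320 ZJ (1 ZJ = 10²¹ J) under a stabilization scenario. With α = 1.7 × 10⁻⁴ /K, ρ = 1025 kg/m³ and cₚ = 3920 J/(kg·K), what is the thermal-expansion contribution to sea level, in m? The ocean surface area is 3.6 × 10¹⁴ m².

Δh = 0.038 m

Per unit area: Q = 320×10²¹ / (3.6×10¹⁴) ≈ 8.889×10⁸ J/m²
Δh = αQ/(ρcₚ) = 1.7×10⁻⁴ × 8.889×10⁸ / (1025 × 3920) ≈ 0.037609 m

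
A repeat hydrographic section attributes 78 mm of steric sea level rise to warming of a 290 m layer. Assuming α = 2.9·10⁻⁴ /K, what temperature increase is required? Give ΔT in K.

ΔT ≈ 0.93 K

ΔT = Δh/(αH) = 0.078 / (2.9×10⁻⁴ × 290) ≈ 0.9275 K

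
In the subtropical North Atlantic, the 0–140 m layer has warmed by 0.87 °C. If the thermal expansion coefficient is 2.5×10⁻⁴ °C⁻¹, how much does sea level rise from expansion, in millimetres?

Δh = αΔT·H = 2.5×10⁻⁴ × 0.87 × 140 = 0.03045 m

Δh = 30.5 mm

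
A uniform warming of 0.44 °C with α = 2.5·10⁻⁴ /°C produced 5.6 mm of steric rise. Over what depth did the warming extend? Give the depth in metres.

about 51 m

H = Δh/(αΔT) = 0.0056 / (2.5×10⁻⁴ × 0.44) ≈ 50.91 m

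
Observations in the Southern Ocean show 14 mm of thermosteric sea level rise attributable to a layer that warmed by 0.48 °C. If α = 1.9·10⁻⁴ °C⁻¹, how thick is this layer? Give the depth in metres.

H ≈ 154 m

H = Δh/(αΔT) = 0.014 / (1.9×10⁻⁴ × 0.48) ≈ 153.5 m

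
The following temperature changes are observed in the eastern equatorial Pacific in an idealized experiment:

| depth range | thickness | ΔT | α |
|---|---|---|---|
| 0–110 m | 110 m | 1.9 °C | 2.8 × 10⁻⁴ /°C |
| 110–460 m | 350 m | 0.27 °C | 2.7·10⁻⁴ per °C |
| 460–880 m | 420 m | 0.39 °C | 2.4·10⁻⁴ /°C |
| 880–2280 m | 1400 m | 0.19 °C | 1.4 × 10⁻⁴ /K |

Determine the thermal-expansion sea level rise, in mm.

Layer 1: 110 × 2.8×10⁻⁴ × 1.9 = 0.05852 m
110–460 m: 0.27 × 350 × 2.7×10⁻⁴ = 0.025515 m
0.39 × 2.4×10⁻⁴ × 420 = 0.039312 m
1400 × 1.4×10⁻⁴ × 0.19 = 0.03724 m
Δh = 0.05852 + 0.025515 + 0.039312 + 0.03724 = 0.160587 m

Δh = 160 mm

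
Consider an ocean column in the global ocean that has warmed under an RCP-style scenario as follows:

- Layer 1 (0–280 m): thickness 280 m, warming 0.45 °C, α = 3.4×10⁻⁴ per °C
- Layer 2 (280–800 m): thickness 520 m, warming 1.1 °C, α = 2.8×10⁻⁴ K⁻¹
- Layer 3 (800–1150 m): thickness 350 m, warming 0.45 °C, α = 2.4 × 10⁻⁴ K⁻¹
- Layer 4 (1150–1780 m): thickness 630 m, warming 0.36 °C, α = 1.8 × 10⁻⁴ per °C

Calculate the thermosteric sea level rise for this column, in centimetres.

0–280 m: 280 × 3.4×10⁻⁴ × 0.45 = 0.04284 m
1.1 × 520 × 2.8×10⁻⁴ = 0.16016 m
Layer 3: 0.45 × 2.4×10⁻⁴ × 350 = 0.03780 m
Layer 4: 1.8×10⁻⁴ × 630 × 0.36 = 0.040824 m
Δh = 0.04284 + 0.16016 + 0.03780 + 0.040824 = 0.281624 m ≈ 28.2 cm

Δh = 28.2 cm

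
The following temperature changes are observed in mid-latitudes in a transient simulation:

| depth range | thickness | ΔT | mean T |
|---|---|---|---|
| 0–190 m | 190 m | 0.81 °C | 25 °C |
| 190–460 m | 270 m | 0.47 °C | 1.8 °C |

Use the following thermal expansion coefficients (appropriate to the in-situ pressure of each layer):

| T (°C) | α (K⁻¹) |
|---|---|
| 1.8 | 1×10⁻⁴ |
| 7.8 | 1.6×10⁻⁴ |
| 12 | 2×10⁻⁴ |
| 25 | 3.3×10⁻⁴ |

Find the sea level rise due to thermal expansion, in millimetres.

Δh ≈ 63.5 mm

Layer 1 at 25 °C → α = 3.3×10⁻⁴ K⁻¹
Layer 2 at 1.8 °C → α = 1×10⁻⁴ K⁻¹
3.3×10⁻⁴ × 0.81 × 190 = 0.050787 m
1×10⁻⁴ × 270 × 0.47 = 0.01269 m
Δh = 0.050787 + 0.01269 = 0.063477 m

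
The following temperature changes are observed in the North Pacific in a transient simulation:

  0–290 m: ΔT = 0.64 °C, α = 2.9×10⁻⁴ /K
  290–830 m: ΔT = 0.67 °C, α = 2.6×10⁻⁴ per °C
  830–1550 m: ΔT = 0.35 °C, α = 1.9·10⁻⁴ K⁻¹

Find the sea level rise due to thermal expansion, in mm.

Δh = 196 mm

290 × 2.9×10⁻⁴ × 0.64 = 0.053824 m
0.67 × 2.6×10⁻⁴ × 540 = 0.094068 m
1.9×10⁻⁴ × 0.35 × 720 = 0.04788 m
Δh = 0.053824 + 0.094068 + 0.04788 = 0.195772 m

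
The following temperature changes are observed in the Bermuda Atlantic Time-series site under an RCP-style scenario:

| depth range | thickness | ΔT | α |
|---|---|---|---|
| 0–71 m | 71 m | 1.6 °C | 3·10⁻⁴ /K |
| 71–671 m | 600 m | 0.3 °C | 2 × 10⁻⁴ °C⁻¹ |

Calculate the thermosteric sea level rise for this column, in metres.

0–71 m: 71 × 1.6 × 3×10⁻⁴ = 0.03408 m
71–671 m: 600 × 0.3 × 2×10⁻⁴ = 0.03600 m
Δh = 0.03408 + 0.03600 = 0.07008 m ≈ 0.0701 m

0.0701 m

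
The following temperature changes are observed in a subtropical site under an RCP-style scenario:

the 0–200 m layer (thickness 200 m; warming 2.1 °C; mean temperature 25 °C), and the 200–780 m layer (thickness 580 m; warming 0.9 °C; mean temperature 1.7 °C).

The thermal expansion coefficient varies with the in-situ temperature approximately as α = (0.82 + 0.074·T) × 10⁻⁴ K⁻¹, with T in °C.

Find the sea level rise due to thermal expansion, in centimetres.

Layer 1: α = (0.82 + 0.074×25)×10⁻⁴ = 2.67×10⁻⁴ K⁻¹
Layer 2: α = (0.82 + 0.074×1.7)×10⁻⁴ = 0.9458×10⁻⁴ K⁻¹
2.67×10⁻⁴ × 200 × 2.1 = 0.11214 m
200–780 m: 0.9458×10⁻⁴ × 0.9 × 580 = 0.04937076 m
Δh = 0.11214 + 0.04937076 = 0.16151076 m

Δh ≈ 16.2 cm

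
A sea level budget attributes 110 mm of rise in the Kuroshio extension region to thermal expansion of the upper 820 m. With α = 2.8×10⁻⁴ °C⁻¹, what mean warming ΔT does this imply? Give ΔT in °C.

ΔT = Δh/(αH) = 0.11 / (2.8×10⁻⁴ × 820) ≈ 0.4791 °C

ΔT ≈ 0.479 °C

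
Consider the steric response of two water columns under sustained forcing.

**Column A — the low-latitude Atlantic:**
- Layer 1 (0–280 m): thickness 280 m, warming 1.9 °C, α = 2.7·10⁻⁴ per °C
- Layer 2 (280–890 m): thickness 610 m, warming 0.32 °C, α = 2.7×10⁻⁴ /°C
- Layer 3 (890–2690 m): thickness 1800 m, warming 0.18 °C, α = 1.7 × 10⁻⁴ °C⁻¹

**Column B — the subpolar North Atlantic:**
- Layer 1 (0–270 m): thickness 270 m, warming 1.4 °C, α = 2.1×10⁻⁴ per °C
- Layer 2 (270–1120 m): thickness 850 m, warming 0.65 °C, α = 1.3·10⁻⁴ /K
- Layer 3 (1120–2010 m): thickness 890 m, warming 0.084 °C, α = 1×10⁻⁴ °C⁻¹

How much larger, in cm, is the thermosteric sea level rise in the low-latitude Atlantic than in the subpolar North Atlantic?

A 0–280 m: 2.7×10⁻⁴ × 280 × 1.9 = 0.14364 m
A Layer 2: 2.7×10⁻⁴ × 610 × 0.32 = 0.052704 m
A 1800 × 0.18 × 1.7×10⁻⁴ = 0.05508 m
A total: 0.251424 m
B 0–270 m: 270 × 1.4 × 2.1×10⁻⁴ = 0.07938 m
B Layer 2: 0.65 × 850 × 1.3×10⁻⁴ = 0.071825 m
B 890 × 1×10⁻⁴ × 0.084 = 0.007476 m
B total: 0.158681 m
Difference: 0.251424 − 0.158681 = 0.092743 m

9.27 cm larger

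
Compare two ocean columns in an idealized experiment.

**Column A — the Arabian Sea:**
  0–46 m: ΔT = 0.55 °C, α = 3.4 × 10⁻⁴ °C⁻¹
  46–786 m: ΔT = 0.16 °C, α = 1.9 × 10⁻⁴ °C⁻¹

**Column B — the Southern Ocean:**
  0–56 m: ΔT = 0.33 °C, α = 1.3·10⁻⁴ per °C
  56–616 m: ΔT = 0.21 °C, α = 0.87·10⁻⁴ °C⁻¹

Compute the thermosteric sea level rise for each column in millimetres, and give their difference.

Δh_A ≈ 31 mm, Δh_B ≈ 13 mm; difference ≈ 18 mm

A 0–46 m: 3.4×10⁻⁴ × 0.55 × 46 = 0.008602 m
A Layer 2: 740 × 1.9×10⁻⁴ × 0.16 = 0.022496 m
A total: 0.031098 m
B Layer 1: 0.33 × 1.3×10⁻⁴ × 56 = 0.0024024 m
B Layer 2: 0.21 × 560 × 0.87×10⁻⁴ = 0.0102312 m
B total: 0.0126336 m
Difference: 0.031098 − 0.0126336 = 0.0184644 m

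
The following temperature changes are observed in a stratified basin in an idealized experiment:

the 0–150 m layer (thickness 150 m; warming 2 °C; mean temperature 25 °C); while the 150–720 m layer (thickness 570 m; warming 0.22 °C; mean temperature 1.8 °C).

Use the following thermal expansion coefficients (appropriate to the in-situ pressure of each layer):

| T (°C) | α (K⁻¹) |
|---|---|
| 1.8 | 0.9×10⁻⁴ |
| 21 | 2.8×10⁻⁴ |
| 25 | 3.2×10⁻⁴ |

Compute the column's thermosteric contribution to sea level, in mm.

Δh = 107 mm

Layer 1 at 25 °C → α = 3.2×10⁻⁴ K⁻¹
Layer 2 at 1.8 °C → α = 0.9×10⁻⁴ K⁻¹
0–150 m: 150 × 3.2×10⁻⁴ × 2 = 0.09600 m
0.9×10⁻⁴ × 570 × 0.22 = 0.011286 m
Δh = 0.09600 + 0.011286 = 0.107286 m ≈ 107 mm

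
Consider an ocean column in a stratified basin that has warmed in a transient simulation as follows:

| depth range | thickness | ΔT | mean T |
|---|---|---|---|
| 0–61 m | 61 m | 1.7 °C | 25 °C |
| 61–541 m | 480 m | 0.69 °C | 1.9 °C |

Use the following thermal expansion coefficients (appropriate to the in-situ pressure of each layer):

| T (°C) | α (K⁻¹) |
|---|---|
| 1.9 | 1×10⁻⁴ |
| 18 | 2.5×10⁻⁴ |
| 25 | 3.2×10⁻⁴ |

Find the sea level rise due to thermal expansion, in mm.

Δh = 66 mm

Layer 1 at 25 °C → α = 3.2×10⁻⁴ K⁻¹
Layer 2 at 1.9 °C → α = 1×10⁻⁴ K⁻¹
1.7 × 61 × 3.2×10⁻⁴ = 0.033184 m
61–541 m: 1×10⁻⁴ × 0.69 × 480 = 0.03312 m
Δh = 0.033184 + 0.03312 = 0.066304 m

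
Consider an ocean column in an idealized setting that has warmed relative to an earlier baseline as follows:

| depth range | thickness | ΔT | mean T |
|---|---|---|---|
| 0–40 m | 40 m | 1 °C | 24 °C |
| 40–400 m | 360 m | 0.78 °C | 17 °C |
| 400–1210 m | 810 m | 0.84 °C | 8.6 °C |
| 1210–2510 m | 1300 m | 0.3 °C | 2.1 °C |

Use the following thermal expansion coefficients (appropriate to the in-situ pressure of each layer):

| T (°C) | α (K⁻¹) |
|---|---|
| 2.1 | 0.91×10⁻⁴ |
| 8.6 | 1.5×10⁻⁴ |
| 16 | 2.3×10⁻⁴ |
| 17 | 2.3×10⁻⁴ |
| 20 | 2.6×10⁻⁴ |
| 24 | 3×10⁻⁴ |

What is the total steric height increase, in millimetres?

about 210 mm

Layer 1 at 24 °C → α = 3×10⁻⁴ K⁻¹
Layer 2 at 17 °C → α = 2.3×10⁻⁴ K⁻¹
Layer 3 at 8.6 °C → α = 1.5×10⁻⁴ K⁻¹
Layer 4 at 2.1 °C → α = 0.91×10⁻⁴ K⁻¹
1 × 40 × 3×10⁻⁴ = 0.01200 m
40–400 m: 2.3×10⁻⁴ × 0.78 × 360 = 0.064584 m
Layer 3: 1.5×10⁻⁴ × 810 × 0.84 = 0.10206 m
0.3 × 0.91×10⁻⁴ × 1300 = 0.03549 m
Δh = 0.01200 + 0.064584 + 0.10206 + 0.03549 = 0.214134 m ≈ 210 mm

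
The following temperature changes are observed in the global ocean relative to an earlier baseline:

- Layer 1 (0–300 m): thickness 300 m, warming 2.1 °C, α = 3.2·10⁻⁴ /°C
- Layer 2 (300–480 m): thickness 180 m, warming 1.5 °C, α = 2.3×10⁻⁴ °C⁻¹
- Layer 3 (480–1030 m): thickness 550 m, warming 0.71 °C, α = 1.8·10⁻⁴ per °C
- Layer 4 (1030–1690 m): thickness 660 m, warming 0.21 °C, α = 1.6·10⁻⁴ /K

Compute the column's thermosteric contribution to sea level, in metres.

about 0.356 m

0–300 m: 3.2×10⁻⁴ × 300 × 2.1 = 0.20160 m
300–480 m: 1.5 × 180 × 2.3×10⁻⁴ = 0.06210 m
0.71 × 1.8×10⁻⁴ × 550 = 0.07029 m
Layer 4: 0.21 × 660 × 1.6×10⁻⁴ = 0.022176 m
Δh = 0.20160 + 0.06210 + 0.07029 + 0.022176 = 0.356166 m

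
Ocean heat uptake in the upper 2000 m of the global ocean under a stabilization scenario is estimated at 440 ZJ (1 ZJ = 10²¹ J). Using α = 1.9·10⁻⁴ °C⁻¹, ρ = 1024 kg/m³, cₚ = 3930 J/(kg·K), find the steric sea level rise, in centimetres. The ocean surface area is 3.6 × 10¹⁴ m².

Per unit area: Q = 440×10²¹ / (3.6×10¹⁴) ≈ 1.222×10⁹ J/m²
Δh = αQ/(ρcₚ) = 1.9×10⁻⁴ × 1.222×10⁹ / (1024 × 3930) ≈ 0.057694 m

5.77 cm of thermosteric rise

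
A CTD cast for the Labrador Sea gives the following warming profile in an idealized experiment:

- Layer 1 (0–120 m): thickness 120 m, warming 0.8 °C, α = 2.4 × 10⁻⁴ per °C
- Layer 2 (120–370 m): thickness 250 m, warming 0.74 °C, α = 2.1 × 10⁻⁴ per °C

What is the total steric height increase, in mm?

62 mm of thermosteric rise

120 × 2.4×10⁻⁴ × 0.8 = 0.02304 m
0.74 × 2.1×10⁻⁴ × 250 = 0.03885 m
Δh = 0.02304 + 0.03885 = 0.06189 m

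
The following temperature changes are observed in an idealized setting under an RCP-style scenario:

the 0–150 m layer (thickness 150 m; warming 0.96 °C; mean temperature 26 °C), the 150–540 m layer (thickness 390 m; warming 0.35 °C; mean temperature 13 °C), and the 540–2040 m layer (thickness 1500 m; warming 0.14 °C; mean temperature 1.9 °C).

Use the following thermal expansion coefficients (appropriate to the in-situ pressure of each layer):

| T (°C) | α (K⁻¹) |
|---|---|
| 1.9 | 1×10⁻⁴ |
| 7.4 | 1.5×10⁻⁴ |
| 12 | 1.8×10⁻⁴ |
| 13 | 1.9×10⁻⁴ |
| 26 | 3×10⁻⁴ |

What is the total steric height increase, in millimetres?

Layer 1 at 26 °C → α = 3×10⁻⁴ K⁻¹
Layer 2 at 13 °C → α = 1.9×10⁻⁴ K⁻¹
Layer 3 at 1.9 °C → α = 1×10⁻⁴ K⁻¹
150 × 0.96 × 3×10⁻⁴ = 0.04320 m
Layer 2: 1.9×10⁻⁴ × 390 × 0.35 = 0.025935 m
540–2040 m: 0.14 × 1500 × 1×10⁻⁴ = 0.02100 m
Δh = 0.04320 + 0.025935 + 0.02100 = 0.090135 m ≈ 90.1 mm

90.1 mm of thermosteric rise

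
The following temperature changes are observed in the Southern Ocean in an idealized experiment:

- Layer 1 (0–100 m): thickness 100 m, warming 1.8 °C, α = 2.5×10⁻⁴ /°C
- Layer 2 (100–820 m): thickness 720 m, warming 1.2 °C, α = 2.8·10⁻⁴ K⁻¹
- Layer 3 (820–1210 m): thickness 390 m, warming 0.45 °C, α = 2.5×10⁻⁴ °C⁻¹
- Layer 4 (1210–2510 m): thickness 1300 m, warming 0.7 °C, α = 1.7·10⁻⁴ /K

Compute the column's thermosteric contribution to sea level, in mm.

about 485 mm

100 × 2.5×10⁻⁴ × 1.8 = 0.04500 m
100–820 m: 720 × 1.2 × 2.8×10⁻⁴ = 0.24192 m
2.5×10⁻⁴ × 0.45 × 390 = 0.043875 m
1210–2510 m: 1.7×10⁻⁴ × 1300 × 0.7 = 0.15470 m
Δh = 0.04500 + 0.24192 + 0.043875 + 0.15470 = 0.485495 m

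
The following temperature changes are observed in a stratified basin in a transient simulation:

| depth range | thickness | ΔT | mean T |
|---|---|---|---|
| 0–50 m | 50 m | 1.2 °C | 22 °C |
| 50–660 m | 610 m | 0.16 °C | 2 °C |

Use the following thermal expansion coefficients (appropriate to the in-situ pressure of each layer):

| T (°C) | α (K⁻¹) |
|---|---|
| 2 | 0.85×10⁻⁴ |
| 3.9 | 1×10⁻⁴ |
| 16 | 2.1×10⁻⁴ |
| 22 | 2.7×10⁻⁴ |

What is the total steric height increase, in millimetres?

Layer 1 at 22 °C → α = 2.7×10⁻⁴ K⁻¹
Layer 2 at 2 °C → α = 0.85×10⁻⁴ K⁻¹
Layer 1: 50 × 1.2 × 2.7×10⁻⁴ = 0.01620 m
610 × 0.85×10⁻⁴ × 0.16 = 0.008296 m
Δh = 0.01620 + 0.008296 = 0.024496 m

24 mm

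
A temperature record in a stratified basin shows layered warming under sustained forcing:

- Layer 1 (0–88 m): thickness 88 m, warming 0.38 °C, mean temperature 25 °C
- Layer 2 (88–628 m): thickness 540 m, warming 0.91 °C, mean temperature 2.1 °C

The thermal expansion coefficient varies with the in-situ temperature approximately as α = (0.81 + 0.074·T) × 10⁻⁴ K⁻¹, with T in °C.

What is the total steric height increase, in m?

0.0563 m

Layer 1: α = (0.81 + 0.074×25)×10⁻⁴ = 2.66×10⁻⁴ K⁻¹
Layer 2: α = (0.81 + 0.074×2.1)×10⁻⁴ = 0.9654×10⁻⁴ K⁻¹
2.66×10⁻⁴ × 0.38 × 88 = 0.00889504 m
0.91 × 0.9654×10⁻⁴ × 540 = 0.047439756 m
Δh = 0.00889504 + 0.047439756 = 0.056334796 m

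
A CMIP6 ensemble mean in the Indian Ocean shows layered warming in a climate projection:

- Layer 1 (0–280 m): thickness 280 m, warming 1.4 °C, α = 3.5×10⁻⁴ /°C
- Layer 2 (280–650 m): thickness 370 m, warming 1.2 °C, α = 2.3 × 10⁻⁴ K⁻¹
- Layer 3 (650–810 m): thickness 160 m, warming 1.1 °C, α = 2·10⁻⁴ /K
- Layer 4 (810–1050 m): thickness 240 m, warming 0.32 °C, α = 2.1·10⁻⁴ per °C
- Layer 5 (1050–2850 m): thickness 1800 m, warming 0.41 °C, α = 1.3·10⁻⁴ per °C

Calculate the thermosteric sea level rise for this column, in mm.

1.4 × 280 × 3.5×10⁻⁴ = 0.13720 m
280–650 m: 2.3×10⁻⁴ × 370 × 1.2 = 0.10212 m
Layer 3: 1.1 × 160 × 2×10⁻⁴ = 0.03520 m
0.32 × 240 × 2.1×10⁻⁴ = 0.016128 m
Layer 5: 1.3×10⁻⁴ × 1800 × 0.41 = 0.09594 m
Δh = 0.13720 + 0.10212 + 0.03520 + 0.016128 + 0.09594 = 0.386588 m ≈ 387 mm

about 387 mm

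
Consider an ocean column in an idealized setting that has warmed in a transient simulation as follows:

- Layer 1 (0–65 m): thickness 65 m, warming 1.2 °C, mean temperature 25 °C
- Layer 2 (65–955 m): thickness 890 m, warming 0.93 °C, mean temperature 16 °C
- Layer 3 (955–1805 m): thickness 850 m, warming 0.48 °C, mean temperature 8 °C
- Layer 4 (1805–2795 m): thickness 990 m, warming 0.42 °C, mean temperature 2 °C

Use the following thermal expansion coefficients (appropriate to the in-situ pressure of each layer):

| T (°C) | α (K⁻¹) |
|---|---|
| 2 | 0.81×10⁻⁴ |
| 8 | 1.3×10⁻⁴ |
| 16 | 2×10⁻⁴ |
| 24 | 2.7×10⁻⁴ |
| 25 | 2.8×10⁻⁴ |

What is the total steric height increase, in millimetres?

Δh = 274 mm

Layer 1 at 25 °C → α = 2.8×10⁻⁴ K⁻¹
Layer 2 at 16 °C → α = 2×10⁻⁴ K⁻¹
Layer 3 at 8 °C → α = 1.3×10⁻⁴ K⁻¹
Layer 4 at 2 °C → α = 0.81×10⁻⁴ K⁻¹
1.2 × 65 × 2.8×10⁻⁴ = 0.02184 m
0.93 × 2×10⁻⁴ × 890 = 0.16554 m
Layer 3: 1.3×10⁻⁴ × 0.48 × 850 = 0.05304 m
Layer 4: 0.81×10⁻⁴ × 0.42 × 990 = 0.0336798 m
Δh = 0.02184 + 0.16554 + 0.05304 + 0.0336798 = 0.2740998 m ≈ 274 mm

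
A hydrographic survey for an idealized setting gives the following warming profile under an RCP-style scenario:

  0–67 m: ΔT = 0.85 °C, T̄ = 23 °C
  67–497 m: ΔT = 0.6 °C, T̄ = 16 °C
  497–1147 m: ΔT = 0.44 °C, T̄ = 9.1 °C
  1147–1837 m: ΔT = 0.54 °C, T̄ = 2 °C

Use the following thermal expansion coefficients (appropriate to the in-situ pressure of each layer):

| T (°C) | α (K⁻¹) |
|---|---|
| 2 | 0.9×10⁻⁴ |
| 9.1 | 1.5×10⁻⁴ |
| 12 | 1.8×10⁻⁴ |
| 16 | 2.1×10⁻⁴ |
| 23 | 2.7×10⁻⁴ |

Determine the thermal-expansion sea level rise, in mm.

about 146 mm

Layer 1 at 23 °C → α = 2.7×10⁻⁴ K⁻¹
Layer 2 at 16 °C → α = 2.1×10⁻⁴ K⁻¹
Layer 3 at 9.1 °C → α = 1.5×10⁻⁴ K⁻¹
Layer 4 at 2 °C → α = 0.9×10⁻⁴ K⁻¹
0.85 × 67 × 2.7×10⁻⁴ = 0.0153765 m
67–497 m: 430 × 2.1×10⁻⁴ × 0.6 = 0.05418 m
650 × 1.5×10⁻⁴ × 0.44 = 0.04290 m
1147–1837 m: 0.9×10⁻⁴ × 0.54 × 690 = 0.033534 m
Δh = 0.0153765 + 0.05418 + 0.04290 + 0.033534 = 0.1459905 m ≈ 146 mm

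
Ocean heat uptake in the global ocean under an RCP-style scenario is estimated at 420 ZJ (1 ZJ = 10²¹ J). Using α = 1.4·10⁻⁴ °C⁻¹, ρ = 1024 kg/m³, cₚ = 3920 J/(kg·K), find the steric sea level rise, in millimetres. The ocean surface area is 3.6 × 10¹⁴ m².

Δh = 40.7 mm

Per unit area: Q = 420×10²¹ / (3.6×10¹⁴) ≈ 1.167×10⁹ J/m²
Δh = αQ/(ρcₚ) = 1.4×10⁻⁴ × 1.167×10⁹ / (1024 × 3920) ≈ 0.040702 m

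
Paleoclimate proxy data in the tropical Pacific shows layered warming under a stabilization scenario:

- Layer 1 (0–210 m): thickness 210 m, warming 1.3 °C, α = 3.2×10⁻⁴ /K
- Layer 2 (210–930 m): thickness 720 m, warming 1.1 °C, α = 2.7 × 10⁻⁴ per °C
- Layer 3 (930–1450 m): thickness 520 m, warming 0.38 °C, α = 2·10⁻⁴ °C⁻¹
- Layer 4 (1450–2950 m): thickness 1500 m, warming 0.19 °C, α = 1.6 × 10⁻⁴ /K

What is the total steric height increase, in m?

3.2×10⁻⁴ × 210 × 1.3 = 0.08736 m
Layer 2: 720 × 2.7×10⁻⁴ × 1.1 = 0.21384 m
930–1450 m: 520 × 2×10⁻⁴ × 0.38 = 0.03952 m
1500 × 0.19 × 1.6×10⁻⁴ = 0.04560 m
Δh = 0.08736 + 0.21384 + 0.03952 + 0.04560 = 0.38632 m

0.386 m of thermosteric rise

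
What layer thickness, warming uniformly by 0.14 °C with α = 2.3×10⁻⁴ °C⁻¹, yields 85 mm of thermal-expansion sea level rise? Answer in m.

H ≈ 2600 m

H = Δh/(αΔT) = 0.085 / (2.3×10⁻⁴ × 0.14) ≈ 2640 m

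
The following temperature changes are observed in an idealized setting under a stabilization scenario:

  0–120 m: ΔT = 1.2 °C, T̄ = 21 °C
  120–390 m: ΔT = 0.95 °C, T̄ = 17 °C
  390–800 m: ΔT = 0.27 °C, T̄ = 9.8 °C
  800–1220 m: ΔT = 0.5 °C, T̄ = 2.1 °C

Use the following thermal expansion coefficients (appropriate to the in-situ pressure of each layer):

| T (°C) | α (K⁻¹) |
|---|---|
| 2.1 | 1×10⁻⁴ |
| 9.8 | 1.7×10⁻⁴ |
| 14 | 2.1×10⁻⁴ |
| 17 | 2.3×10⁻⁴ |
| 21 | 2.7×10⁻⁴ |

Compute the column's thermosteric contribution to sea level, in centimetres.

Layer 1 at 21 °C → α = 2.7×10⁻⁴ K⁻¹
Layer 2 at 17 °C → α = 2.3×10⁻⁴ K⁻¹
Layer 3 at 9.8 °C → α = 1.7×10⁻⁴ K⁻¹
Layer 4 at 2.1 °C → α = 1×10⁻⁴ K⁻¹
2.7×10⁻⁴ × 120 × 1.2 = 0.03888 m
270 × 0.95 × 2.3×10⁻⁴ = 0.058995 m
1.7×10⁻⁴ × 410 × 0.27 = 0.018819 m
800–1220 m: 1×10⁻⁴ × 0.5 × 420 = 0.02100 m
Δh = 0.03888 + 0.058995 + 0.018819 + 0.02100 = 0.137694 m

Δh = 14 cm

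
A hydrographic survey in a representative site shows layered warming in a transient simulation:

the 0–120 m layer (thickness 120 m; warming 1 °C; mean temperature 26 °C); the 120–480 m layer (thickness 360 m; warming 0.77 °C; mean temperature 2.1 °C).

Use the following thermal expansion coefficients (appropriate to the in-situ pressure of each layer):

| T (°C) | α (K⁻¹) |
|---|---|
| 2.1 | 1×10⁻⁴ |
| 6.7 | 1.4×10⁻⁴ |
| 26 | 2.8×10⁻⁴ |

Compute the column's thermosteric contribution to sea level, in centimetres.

Δh = 6.13 cm

Layer 1 at 26 °C → α = 2.8×10⁻⁴ K⁻¹
Layer 2 at 2.1 °C → α = 1×10⁻⁴ K⁻¹
0–120 m: 2.8×10⁻⁴ × 120 × 1 = 0.03360 m
120–480 m: 0.77 × 360 × 1×10⁻⁴ = 0.02772 m
Δh = 0.03360 + 0.02772 = 0.06132 m ≈ 6.13 cm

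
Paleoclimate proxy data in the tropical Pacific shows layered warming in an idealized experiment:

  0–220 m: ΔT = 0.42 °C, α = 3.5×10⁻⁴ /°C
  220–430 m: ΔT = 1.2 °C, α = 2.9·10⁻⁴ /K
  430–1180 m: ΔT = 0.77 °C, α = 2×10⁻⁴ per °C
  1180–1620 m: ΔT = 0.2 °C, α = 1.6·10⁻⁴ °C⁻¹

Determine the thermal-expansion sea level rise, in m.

about 0.235 m

0.42 × 3.5×10⁻⁴ × 220 = 0.03234 m
220–430 m: 2.9×10⁻⁴ × 1.2 × 210 = 0.07308 m
430–1180 m: 0.77 × 2×10⁻⁴ × 750 = 0.11550 m
1.6×10⁻⁴ × 0.2 × 440 = 0.01408 m
Δh = 0.03234 + 0.07308 + 0.11550 + 0.01408 = 0.23500 m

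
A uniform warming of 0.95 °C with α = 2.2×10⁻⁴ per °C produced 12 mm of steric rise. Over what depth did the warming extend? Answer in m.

H = Δh/(αΔT) = 0.012 / (2.2×10⁻⁴ × 0.95) ≈ 57.42 m

57.4 m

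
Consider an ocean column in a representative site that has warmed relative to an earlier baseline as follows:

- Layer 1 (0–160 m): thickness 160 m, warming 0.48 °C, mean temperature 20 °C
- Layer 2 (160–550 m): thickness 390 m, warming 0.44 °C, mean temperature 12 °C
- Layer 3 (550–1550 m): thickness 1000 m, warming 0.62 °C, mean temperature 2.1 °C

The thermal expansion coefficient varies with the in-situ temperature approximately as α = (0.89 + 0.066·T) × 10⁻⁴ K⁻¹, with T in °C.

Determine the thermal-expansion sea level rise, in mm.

Layer 1: α = (0.89 + 0.066×20)×10⁻⁴ = 2.21×10⁻⁴ K⁻¹
Layer 2: α = (0.89 + 0.066×12)×10⁻⁴ = 1.682×10⁻⁴ K⁻¹
Layer 3: α = (0.89 + 0.066×2.1)×10⁻⁴ = 1.0286×10⁻⁴ K⁻¹
160 × 2.21×10⁻⁴ × 0.48 = 0.0169728 m
Layer 2: 1.682×10⁻⁴ × 390 × 0.44 = 0.02886312 m
550–1550 m: 0.62 × 1000 × 1.0286×10⁻⁴ = 0.0637732 m
Δh = 0.0169728 + 0.02886312 + 0.0637732 = 0.10960912 m

110 mm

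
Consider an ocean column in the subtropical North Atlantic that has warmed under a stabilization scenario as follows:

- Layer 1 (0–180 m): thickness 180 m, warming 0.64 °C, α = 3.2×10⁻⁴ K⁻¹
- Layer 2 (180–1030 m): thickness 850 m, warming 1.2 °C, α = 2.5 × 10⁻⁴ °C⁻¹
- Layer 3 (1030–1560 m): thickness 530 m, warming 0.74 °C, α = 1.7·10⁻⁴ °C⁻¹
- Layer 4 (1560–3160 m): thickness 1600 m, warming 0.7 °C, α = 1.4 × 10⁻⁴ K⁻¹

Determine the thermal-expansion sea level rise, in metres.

0.515 m

0.64 × 180 × 3.2×10⁻⁴ = 0.036864 m
1.2 × 850 × 2.5×10⁻⁴ = 0.25500 m
1030–1560 m: 530 × 1.7×10⁻⁴ × 0.74 = 0.066674 m
1560–3160 m: 0.7 × 1.4×10⁻⁴ × 1600 = 0.15680 m
Δh = 0.036864 + 0.25500 + 0.066674 + 0.15680 = 0.515338 m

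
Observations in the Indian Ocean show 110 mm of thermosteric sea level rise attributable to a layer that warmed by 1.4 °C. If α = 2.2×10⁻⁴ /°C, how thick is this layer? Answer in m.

H ≈ 357 m

H = Δh/(αΔT) = 0.11 / (2.2×10⁻⁴ × 1.4) ≈ 357.1 m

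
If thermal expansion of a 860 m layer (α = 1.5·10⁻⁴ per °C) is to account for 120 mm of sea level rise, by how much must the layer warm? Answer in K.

ΔT = Δh/(αH) = 0.12 / (1.5×10⁻⁴ × 860) ≈ 0.9302 K

ΔT ≈ 0.930 K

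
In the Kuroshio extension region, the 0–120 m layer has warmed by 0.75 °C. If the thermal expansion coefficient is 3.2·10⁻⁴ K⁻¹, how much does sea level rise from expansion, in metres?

Δh = αΔT·H = 3.2×10⁻⁴ × 0.75 × 120 = 0.02880 m

0.0288 m of thermosteric rise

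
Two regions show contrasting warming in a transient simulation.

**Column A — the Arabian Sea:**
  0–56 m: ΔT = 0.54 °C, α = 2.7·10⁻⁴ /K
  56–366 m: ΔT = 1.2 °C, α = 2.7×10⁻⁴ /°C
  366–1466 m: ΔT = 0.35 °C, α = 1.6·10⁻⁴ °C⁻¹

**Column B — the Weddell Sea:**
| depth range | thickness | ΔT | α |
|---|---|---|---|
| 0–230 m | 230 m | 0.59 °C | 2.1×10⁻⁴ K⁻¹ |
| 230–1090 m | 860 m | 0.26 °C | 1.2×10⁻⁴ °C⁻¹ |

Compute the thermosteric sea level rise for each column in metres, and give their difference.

A Layer 1: 56 × 2.7×10⁻⁴ × 0.54 = 0.0081648 m
A 1.2 × 310 × 2.7×10⁻⁴ = 0.10044 m
A Layer 3: 1100 × 0.35 × 1.6×10⁻⁴ = 0.06160 m
A total: 0.1702048 m
B 0–230 m: 2.1×10⁻⁴ × 0.59 × 230 = 0.028497 m
B Layer 2: 0.26 × 1.2×10⁻⁴ × 860 = 0.026832 m
B total: 0.055329 m
Difference: 0.1702048 − 0.055329 = 0.1148758 m

Δh_A ≈ 0.170 m, Δh_B ≈ 0.0553 m; difference ≈ 0.115 m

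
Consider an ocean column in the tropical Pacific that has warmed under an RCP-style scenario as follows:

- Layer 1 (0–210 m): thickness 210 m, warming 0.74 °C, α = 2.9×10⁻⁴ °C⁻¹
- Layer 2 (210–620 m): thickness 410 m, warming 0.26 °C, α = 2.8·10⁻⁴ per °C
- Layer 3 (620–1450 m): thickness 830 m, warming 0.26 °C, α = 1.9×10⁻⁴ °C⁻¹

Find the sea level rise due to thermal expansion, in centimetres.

Layer 1: 0.74 × 2.9×10⁻⁴ × 210 = 0.045066 m
Layer 2: 2.8×10⁻⁴ × 410 × 0.26 = 0.029848 m
Layer 3: 0.26 × 1.9×10⁻⁴ × 830 = 0.041002 m
Δh = 0.045066 + 0.029848 + 0.041002 = 0.115916 m

11.6 cm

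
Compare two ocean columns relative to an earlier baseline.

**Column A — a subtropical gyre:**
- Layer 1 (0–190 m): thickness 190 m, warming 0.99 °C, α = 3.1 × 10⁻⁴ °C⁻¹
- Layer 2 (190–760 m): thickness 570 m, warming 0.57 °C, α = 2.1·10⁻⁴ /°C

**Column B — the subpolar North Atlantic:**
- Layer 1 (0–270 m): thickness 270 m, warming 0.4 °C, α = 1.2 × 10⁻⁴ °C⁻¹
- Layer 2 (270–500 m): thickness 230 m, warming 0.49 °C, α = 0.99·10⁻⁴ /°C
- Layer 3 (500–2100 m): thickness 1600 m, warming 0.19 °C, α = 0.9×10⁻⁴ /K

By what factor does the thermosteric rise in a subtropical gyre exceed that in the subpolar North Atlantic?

a factor of 2.46

A Layer 1: 190 × 3.1×10⁻⁴ × 0.99 = 0.058311 m
A 2.1×10⁻⁴ × 0.57 × 570 = 0.068229 m
A total: 0.12654 m
B Layer 1: 270 × 1.2×10⁻⁴ × 0.4 = 0.01296 m
B Layer 2: 230 × 0.49 × 0.99×10⁻⁴ = 0.0111573 m
B 500–2100 m: 1600 × 0.19 × 0.9×10⁻⁴ = 0.02736 m
B total: 0.0514773 m
Ratio: 0.12654 / 0.0514773 ≈ 2.458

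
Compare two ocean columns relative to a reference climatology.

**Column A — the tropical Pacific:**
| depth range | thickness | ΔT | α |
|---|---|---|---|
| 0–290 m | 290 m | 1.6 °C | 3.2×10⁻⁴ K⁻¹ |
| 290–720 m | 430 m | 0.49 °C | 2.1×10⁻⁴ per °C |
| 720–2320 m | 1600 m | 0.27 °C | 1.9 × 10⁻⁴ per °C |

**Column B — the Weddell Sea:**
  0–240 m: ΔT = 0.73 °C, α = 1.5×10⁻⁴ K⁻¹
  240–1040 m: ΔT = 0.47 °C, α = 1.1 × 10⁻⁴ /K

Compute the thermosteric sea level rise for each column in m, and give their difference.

A Layer 1: 1.6 × 290 × 3.2×10⁻⁴ = 0.14848 m
A Layer 2: 2.1×10⁻⁴ × 0.49 × 430 = 0.044247 m
A 720–2320 m: 0.27 × 1600 × 1.9×10⁻⁴ = 0.08208 m
A total: 0.274807 m
B 0–240 m: 0.73 × 1.5×10⁻⁴ × 240 = 0.02628 m
B Layer 2: 0.47 × 800 × 1.1×10⁻⁴ = 0.04136 m
B total: 0.06764 m
Difference: 0.274807 − 0.06764 = 0.207167 m

Δh_A ≈ 0.275 m, Δh_B ≈ 0.0676 m; difference ≈ 0.207 m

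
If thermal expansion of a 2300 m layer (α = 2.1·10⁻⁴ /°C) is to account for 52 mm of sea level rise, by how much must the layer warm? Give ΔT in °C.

ΔT ≈ 0.11 °C

ΔT = Δh/(αH) = 0.052 / (2.1×10⁻⁴ × 2300) ≈ 0.1077 °C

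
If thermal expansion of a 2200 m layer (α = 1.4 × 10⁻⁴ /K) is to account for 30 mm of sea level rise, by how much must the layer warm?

ΔT = Δh/(αH) = 0.03 / (1.4×10⁻⁴ × 2200) ≈ 0.09740 °C

ΔT ≈ 0.0974 °C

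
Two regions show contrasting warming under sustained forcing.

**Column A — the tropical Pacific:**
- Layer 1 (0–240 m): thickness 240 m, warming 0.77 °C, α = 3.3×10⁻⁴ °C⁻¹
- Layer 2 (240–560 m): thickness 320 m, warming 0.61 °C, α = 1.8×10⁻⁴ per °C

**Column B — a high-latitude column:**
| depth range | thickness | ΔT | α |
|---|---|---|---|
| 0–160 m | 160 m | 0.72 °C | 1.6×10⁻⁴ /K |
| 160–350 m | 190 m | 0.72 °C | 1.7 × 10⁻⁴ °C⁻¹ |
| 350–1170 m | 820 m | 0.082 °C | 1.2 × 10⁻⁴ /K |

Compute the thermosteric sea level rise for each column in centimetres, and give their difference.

Δh_A ≈ 9.61 cm, Δh_B ≈ 4.98 cm; difference ≈ 4.64 cm

A 3.3×10⁻⁴ × 240 × 0.77 = 0.060984 m
A Layer 2: 320 × 1.8×10⁻⁴ × 0.61 = 0.035136 m
A total: 0.09612 m
B Layer 1: 0.72 × 160 × 1.6×10⁻⁴ = 0.018432 m
B Layer 2: 1.7×10⁻⁴ × 0.72 × 190 = 0.023256 m
B Layer 3: 0.082 × 1.2×10⁻⁴ × 820 = 0.0080688 m
B total: 0.0497568 m
Difference: 0.09612 − 0.0497568 = 0.0463632 m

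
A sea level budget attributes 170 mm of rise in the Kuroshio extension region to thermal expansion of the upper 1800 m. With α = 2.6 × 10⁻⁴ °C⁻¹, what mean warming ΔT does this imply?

ΔT = Δh/(αH) = 0.17 / (2.6×10⁻⁴ × 1800) ≈ 0.3632 °C

ΔT ≈ 0.363 °C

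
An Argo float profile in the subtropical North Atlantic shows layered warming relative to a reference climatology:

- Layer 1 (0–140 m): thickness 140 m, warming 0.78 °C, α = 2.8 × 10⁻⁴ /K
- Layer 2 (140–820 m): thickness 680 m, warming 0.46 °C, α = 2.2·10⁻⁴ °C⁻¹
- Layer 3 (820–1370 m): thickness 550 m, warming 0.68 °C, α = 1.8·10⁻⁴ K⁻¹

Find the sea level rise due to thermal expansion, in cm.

Layer 1: 140 × 2.8×10⁻⁴ × 0.78 = 0.030576 m
Layer 2: 680 × 0.46 × 2.2×10⁻⁴ = 0.068816 m
820–1370 m: 1.8×10⁻⁴ × 0.68 × 550 = 0.06732 m
Δh = 0.030576 + 0.068816 + 0.06732 = 0.166712 m ≈ 16.7 cm

16.7 cm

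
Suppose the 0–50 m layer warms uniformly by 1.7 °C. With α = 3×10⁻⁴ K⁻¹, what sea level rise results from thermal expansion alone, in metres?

Δh = αΔT·H = 3×10⁻⁴ × 1.7 × 50 = 0.02550 m

Δh = 0.0255 m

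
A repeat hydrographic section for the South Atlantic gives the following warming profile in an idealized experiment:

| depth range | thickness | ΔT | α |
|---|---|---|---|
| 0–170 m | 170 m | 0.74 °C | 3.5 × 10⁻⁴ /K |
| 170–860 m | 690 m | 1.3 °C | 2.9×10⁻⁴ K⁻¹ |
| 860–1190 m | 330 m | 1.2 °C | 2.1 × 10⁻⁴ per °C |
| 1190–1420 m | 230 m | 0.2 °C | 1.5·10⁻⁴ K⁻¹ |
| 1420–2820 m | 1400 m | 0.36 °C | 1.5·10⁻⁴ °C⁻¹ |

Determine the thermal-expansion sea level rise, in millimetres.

0.74 × 3.5×10⁻⁴ × 170 = 0.04403 m
Layer 2: 690 × 1.3 × 2.9×10⁻⁴ = 0.26013 m
Layer 3: 330 × 1.2 × 2.1×10⁻⁴ = 0.08316 m
0.2 × 230 × 1.5×10⁻⁴ = 0.00690 m
Layer 5: 1400 × 0.36 × 1.5×10⁻⁴ = 0.07560 m
Δh = 0.04403 + 0.26013 + 0.08316 + 0.00690 + 0.07560 = 0.46982 m ≈ 470 mm

Δh = 470 mm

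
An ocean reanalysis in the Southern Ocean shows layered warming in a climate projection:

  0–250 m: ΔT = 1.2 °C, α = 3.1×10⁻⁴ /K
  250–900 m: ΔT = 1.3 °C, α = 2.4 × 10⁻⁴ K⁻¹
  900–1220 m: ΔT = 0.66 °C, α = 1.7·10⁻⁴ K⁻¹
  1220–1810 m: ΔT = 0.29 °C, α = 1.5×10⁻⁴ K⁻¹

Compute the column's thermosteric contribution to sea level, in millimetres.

Δh = 357 mm

Layer 1: 250 × 1.2 × 3.1×10⁻⁴ = 0.09300 m
Layer 2: 650 × 1.3 × 2.4×10⁻⁴ = 0.20280 m
320 × 1.7×10⁻⁴ × 0.66 = 0.035904 m
Layer 4: 0.29 × 590 × 1.5×10⁻⁴ = 0.025665 m
Δh = 0.09300 + 0.20280 + 0.035904 + 0.025665 = 0.357369 m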